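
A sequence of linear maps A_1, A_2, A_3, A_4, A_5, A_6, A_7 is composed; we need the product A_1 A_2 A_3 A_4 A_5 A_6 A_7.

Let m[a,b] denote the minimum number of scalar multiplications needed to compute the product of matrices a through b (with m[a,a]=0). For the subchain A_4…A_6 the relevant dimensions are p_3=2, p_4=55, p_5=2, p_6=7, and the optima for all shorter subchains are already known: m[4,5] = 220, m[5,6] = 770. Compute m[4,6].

m[4,6] = min over k∈[4,5] of m[4,k]+m[k+1,6]+p_{3}·p_k·p_{6}.
k=4: 0 + 770 + 2·55·7 = 1540; k=5: 220 + 0 + 2·2·7 = 248.
Minimum: 248 at k=5.

248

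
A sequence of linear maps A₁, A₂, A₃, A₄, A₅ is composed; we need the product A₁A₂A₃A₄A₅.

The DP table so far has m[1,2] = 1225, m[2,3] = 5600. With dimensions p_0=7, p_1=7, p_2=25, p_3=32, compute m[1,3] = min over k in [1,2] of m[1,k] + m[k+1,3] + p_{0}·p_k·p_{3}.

6825

m[1,3] = min over k∈[1,2] of m[1,k]+m[k+1,3]+p_{0}·p_k·p_{3}.
k=1: 0 + 5600 + 7·7·32 = 7168; k=2: 1225 + 0 + 7·25·32 = 6825.
Minimum: 6825 at k=2.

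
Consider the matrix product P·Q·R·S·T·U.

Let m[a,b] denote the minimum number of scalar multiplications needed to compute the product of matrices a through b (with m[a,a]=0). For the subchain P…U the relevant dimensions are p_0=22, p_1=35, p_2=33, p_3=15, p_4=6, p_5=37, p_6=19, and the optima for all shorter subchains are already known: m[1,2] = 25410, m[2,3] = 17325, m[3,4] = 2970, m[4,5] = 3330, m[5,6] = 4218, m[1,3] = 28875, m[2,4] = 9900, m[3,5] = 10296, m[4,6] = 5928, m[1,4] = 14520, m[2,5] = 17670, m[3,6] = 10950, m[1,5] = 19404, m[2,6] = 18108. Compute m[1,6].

m[1,6] = min over k∈[1,5] of m[1,k]+m[k+1,6]+p_{0}·p_k·p_{6}.
k=1: 0 + 18108 + 22·35·19 = 32738; k=2: 25410 + 10950 + 22·33·19 = 50154; k=3: 28875 + 5928 + 22·15·19 = 41073; k=4: 14520 + 4218 + 22·6·19 = 21246; k=5: 19404 + 0 + 22·37·19 = 34870.
Minimum: 21246 at k=4.

21246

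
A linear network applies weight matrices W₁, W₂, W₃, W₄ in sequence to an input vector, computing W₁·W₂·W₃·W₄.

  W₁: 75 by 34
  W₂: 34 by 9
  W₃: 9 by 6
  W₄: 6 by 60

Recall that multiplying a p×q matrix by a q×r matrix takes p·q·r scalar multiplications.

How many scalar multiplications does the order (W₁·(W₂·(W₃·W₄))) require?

(W₃·W₄): 9×6 by 6×60 → 9×60, cost 9·6·60 = 3240
(W₂·(W₃·W₄)): 34×9 by 9×60 → 34×60, cost 34·9·60 = 18360; cumulative 21600
(W₁·(W₂·(W₃·W₄))): 75×34 by 34×60 → 75×60, cost 75·34·60 = 153000; cumulative 174600
Total: 174600 scalar multiplications.

174600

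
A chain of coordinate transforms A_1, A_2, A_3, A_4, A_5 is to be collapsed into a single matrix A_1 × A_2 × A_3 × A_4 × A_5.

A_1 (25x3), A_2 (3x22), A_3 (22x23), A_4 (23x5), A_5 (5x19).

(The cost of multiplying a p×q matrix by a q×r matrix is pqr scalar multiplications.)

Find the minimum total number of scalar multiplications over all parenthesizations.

3573

Adjacent pairs: A_1A_2 = 25·3·22 = 1650; A_2A_3 = 3·22·23 = 1518; A_3A_4 = 22·23·5 = 2530; A_4A_5 = 23·5·19 = 2185.
Length 3: A_1..A_3: k=1: 0+1518+25·3·23=3243; k=2: 1650+0+25·22·23=14300 → min 3243 | A_2..A_4: k=2: 0+2530+3·22·5=2860; k=3: 1518+0+3·23·5=1863 → min 1863 | A_3..A_5: k=3: 0+2185+22·23·19=11799; k=4: 2530+0+22·5·19=4620 → min 4620.
Length 4: A_1..A_4: k=1: 0+1863+25·3·5=2238; k=2: 1650+2530+25·22·5=6930; k=3: 3243+0+25·23·5=6118 → min 2238 | A_2..A_5: k=2: 0+4620+3·22·19=5874; k=3: 1518+2185+3·23·19=5014; k=4: 1863+0+3·5·19=2148 → min 2148.
Length 5: A_1..A_5: k=1: 0+2148+25·3·19=3573; k=2: 1650+4620+25·22·19=16720; k=3: 3243+2185+25·23·19=16353; k=4: 2238+0+25·5·19=4613 → min 3573.
Optimal order: (A_1 × (((A_2 × A_3) × A_4) × A_5)) with cost 3573.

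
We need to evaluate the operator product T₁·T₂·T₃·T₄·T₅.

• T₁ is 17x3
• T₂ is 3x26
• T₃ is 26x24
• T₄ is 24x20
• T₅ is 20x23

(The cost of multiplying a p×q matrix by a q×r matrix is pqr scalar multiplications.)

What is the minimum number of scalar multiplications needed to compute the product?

Adjacent pairs: T₁T₂ = 17·3·26 = 1326; T₂T₃ = 3·26·24 = 1872; T₃T₄ = 26·24·20 = 12480; T₄T₅ = 24·20·23 = 11040.
Length 3: T₁..T₃: k=1: 0+1872+17·3·24=3096; k=2: 1326+0+17·26·24=11934 → min 3096 | T₂..T₄: k=2: 0+12480+3·26·20=14040; k=3: 1872+0+3·24·20=3312 → min 3312 | T₃..T₅: k=3: 0+11040+26·24·23=25392; k=4: 12480+0+26·20·23=24440 → min 24440.
Length 4: T₁..T₄: k=1: 0+3312+17·3·20=4332; k=2: 1326+12480+17·26·20=22646; k=3: 3096+0+17·24·20=11256 → min 4332 | T₂..T₅: k=2: 0+24440+3·26·23=26234; k=3: 1872+11040+3·24·23=14568; k=4: 3312+0+3·20·23=4692 → min 4692.
Length 5: T₁..T₅: k=1: 0+4692+17·3·23=5865; k=2: 1326+24440+17·26·23=35932; k=3: 3096+11040+17·24·23=23520; k=4: 4332+0+17·20·23=12152 → min 5865.
Optimal order: (T₁·(((T₂·T₃)·T₄)·T₅)) with cost 5865.

5865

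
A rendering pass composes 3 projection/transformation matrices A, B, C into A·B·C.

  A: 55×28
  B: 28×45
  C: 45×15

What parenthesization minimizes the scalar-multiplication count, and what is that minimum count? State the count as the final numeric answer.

42000

(A·(B·C)): cost 42000.
((A·B)·C): cost 106425.
Optimal: (A·(B·C)) with cost 42000.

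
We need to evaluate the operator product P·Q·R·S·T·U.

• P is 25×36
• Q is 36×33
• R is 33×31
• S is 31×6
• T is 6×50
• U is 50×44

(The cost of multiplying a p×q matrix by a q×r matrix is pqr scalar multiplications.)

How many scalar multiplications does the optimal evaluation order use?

Adjacent pairs: PQ = 25·36·33 = 29700; QR = 36·33·31 = 36828; RS = 33·31·6 = 6138; ST = 31·6·50 = 9300; TU = 6·50·44 = 13200.
Length 3: P..R: k=1: 0+36828+25·36·31=64728; k=2: 29700+0+25·33·31=55275 → min 55275 | Q..S: k=2: 0+6138+36·33·6=13266; k=3: 36828+0+36·31·6=43524 → min 13266 | R..T: k=3: 0+9300+33·31·50=60450; k=4: 6138+0+33·6·50=16038 → min 16038 | S..U: k=4: 0+13200+31·6·44=21384; k=5: 9300+0+31·50·44=77500 → min 21384.
Length 4: P..S: k=1: 0+13266+25·36·6=18666; k=2: 29700+6138+25·33·6=40788; k=3: 55275+0+25·31·6=59925 → min 18666 | Q..T: k=2: 0+16038+36·33·50=75438; k=3: 36828+9300+36·31·50=101928; k=4: 13266+0+36·6·50=24066 → min 24066 | R..U: k=3: 0+21384+33·31·44=66396; k=4: 6138+13200+33·6·44=28050; k=5: 16038+0+33·50·44=88638 → min 28050.
Length 5: P..T: k=1: 0+24066+25·36·50=69066; k=2: 29700+16038+25·33·50=86988; k=3: 55275+9300+25·31·50=103325; k=4: 18666+0+25·6·50=26166 → min 26166 | Q..U: k=2: 0+28050+36·33·44=80322; k=3: 36828+21384+36·31·44=107316; k=4: 13266+13200+36·6·44=35970; k=5: 24066+0+36·50·44=103266 → min 35970.
Length 6: P..U: k=1: 0+35970+25·36·44=75570; k=2: 29700+28050+25·33·44=94050; k=3: 55275+21384+25·31·44=110759; k=4: 18666+13200+25·6·44=38466; k=5: 26166+0+25·50·44=81166 → min 38466.
Optimal order: ((P·(Q·(R·S)))·(T·U)) with cost 38466.

38466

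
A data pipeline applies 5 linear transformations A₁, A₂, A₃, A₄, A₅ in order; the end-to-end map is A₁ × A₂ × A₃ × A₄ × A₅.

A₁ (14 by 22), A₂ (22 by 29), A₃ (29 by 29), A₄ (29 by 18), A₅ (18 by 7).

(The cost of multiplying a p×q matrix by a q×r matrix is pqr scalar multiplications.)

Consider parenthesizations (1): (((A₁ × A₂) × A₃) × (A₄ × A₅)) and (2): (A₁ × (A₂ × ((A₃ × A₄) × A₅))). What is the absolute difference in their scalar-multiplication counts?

Order (1) = (((A₁ × A₂) × A₃) × (A₄ × A₅)): (A₁ × A₂): 14×22 by 22×29 → 14×29, cost 14·22·29 = 8932; ((A₁ × A₂) × A₃): 14×29 by 29×29 → 14×29, cost 14·29·29 = 11774; cumulative 20706; (A₄ × A₅): 29×18 by 18×7 → 29×7, cost 29·18·7 = 3654; (((A₁ × A₂) × A₃) × (A₄ × A₅)): 14×29 by 29×7 → 14×7, cost 14·29·7 = 2842; cumulative 27202. Total 27202.
Order (2) = (A₁ × (A₂ × ((A₃ × A₄) × A₅))): (A₃ × A₄): 29×29 by 29×18 → 29×18, cost 29·29·18 = 15138; ((A₃ × A₄) × A₅): 29×18 by 18×7 → 29×7, cost 29·18·7 = 3654; cumulative 18792; (A₂ × ((A₃ × A₄) × A₅)): 22×29 by 29×7 → 22×7, cost 22·29·7 = 4466; cumulative 23258; (A₁ × (A₂ × ((A₃ × A₄) × A₅))): 14×22 by 22×7 → 14×7, cost 14·22·7 = 2156; cumulative 25414. Total 25414.
Difference: |27202 − 25414| = 1788.

1788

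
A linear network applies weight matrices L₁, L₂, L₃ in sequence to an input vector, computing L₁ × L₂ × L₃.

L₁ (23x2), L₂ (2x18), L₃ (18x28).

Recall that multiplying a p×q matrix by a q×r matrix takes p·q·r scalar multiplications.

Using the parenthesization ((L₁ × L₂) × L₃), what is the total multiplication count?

(L₁ × L₂): 23×2 by 2×18 → 23×18, cost 23·2·18 = 828
((L₁ × L₂) × L₃): 23×18 by 18×28 → 23×28, cost 23·18·28 = 11592; cumulative 12420
Total: 12420 scalar multiplications.

12420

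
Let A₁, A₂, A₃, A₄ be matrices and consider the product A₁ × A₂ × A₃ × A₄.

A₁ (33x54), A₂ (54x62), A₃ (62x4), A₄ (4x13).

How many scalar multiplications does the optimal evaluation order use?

22236

Adjacent pairs: A₁A₂ = 33·54·62 = 110484; A₂A₃ = 54·62·4 = 13392; A₃A₄ = 62·4·13 = 3224.
Length 3: A₁..A₃: k=1: 0+13392+33·54·4=20520; k=2: 110484+0+33·62·4=118668 → min 20520 | A₂..A₄: k=2: 0+3224+54·62·13=46748; k=3: 13392+0+54·4·13=16200 → min 16200.
Length 4: A₁..A₄: k=1: 0+16200+33·54·13=39366; k=2: 110484+3224+33·62·13=140306; k=3: 20520+0+33·4·13=22236 → min 22236.
Optimal order: ((A₁ × (A₂ × A₃)) × A₄) with cost 22236.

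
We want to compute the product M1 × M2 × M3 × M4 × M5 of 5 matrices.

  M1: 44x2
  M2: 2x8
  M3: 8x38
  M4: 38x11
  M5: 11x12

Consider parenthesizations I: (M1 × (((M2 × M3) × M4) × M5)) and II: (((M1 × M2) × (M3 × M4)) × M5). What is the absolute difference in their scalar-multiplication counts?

10964

Order I = (M1 × (((M2 × M3) × M4) × M5)): (M2 × M3): 2×8 by 8×38 → 2×38, cost 2·8·38 = 608; ((M2 × M3) × M4): 2×38 by 38×11 → 2×11, cost 2·38·11 = 836; cumulative 1444; (((M2 × M3) × M4) × M5): 2×11 by 11×12 → 2×12, cost 2·11·12 = 264; cumulative 1708; (M1 × (((M2 × M3) × M4) × M5)): 44×2 by 2×12 → 44×12, cost 44·2·12 = 1056; cumulative 2764. Total 2764.
Order II = (((M1 × M2) × (M3 × M4)) × M5): (M1 × M2): 44×2 by 2×8 → 44×8, cost 44·2·8 = 704; (M3 × M4): 8×38 by 38×11 → 8×11, cost 8·38·11 = 3344; ((M1 × M2) × (M3 × M4)): 44×8 by 8×11 → 44×11, cost 44·8·11 = 3872; cumulative 7920; (((M1 × M2) × (M3 × M4)) × M5): 44×11 by 11×12 → 44×12, cost 44·11·12 = 5808; cumulative 13728. Total 13728.
Difference: |2764 − 13728| = 10964.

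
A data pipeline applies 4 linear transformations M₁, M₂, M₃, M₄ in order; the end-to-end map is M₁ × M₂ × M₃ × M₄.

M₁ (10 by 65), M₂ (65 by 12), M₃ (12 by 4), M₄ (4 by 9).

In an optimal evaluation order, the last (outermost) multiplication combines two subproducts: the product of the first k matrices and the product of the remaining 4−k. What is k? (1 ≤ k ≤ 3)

3

Adjacent pairs: M₁M₂ = 10·65·12 = 7800; M₂M₃ = 65·12·4 = 3120; M₃M₄ = 12·4·9 = 432.
Length 3: M₁..M₃: k=1: 0+3120+10·65·4=5720; k=2: 7800+0+10·12·4=8280 → min 5720 | M₂..M₄: k=2: 0+432+65·12·9=7452; k=3: 3120+0+65·4·9=5460 → min 5460.
Top-level splits: k=1: (M₁..M₁)·(M₂..M₄) → 0+5460+10·65·9 = 11310; k=2: (M₁..M₂)·(M₃..M₄) → 7800+432+10·12·9 = 9312; k=3: (M₁..M₃)·(M₄..M₄) → 5720+0+10·4·9 = 6080.
Best split is after M₃, i.e. k = 3.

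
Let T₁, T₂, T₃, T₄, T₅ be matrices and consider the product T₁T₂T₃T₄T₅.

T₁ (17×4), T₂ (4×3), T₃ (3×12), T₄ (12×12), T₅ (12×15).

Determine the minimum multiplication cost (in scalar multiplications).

1941

Adjacent pairs: T₁T₂ = 17·4·3 = 204; T₂T₃ = 4·3·12 = 144; T₃T₄ = 3·12·12 = 432; T₄T₅ = 12·12·15 = 2160.
Length 3: T₁..T₃: k=1: 0+144+17·4·12=960; k=2: 204+0+17·3·12=816 → min 816 | T₂..T₄: k=2: 0+432+4·3·12=576; k=3: 144+0+4·12·12=720 → min 576 | T₃..T₅: k=3: 0+2160+3·12·15=2700; k=4: 432+0+3·12·15=972 → min 972.
Length 4: T₁..T₄: k=1: 0+576+17·4·12=1392; k=2: 204+432+17·3·12=1248; k=3: 816+0+17·12·12=3264 → min 1248 | T₂..T₅: k=2: 0+972+4·3·15=1152; k=3: 144+2160+4·12·15=3024; k=4: 576+0+4·12·15=1296 → min 1152.
Length 5: T₁..T₅: k=1: 0+1152+17·4·15=2172; k=2: 204+972+17·3·15=1941; k=3: 816+2160+17·12·15=6036; k=4: 1248+0+17·12·15=4308 → min 1941.
Optimal order: ((T₁T₂)((T₃T₄)T₅)) with cost 1941.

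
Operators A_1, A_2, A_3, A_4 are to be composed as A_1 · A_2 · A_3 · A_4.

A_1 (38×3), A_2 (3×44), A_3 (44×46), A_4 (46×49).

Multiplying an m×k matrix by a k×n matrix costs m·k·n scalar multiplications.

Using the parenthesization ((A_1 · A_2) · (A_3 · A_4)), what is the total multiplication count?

(A_1 · A_2): 38×3 by 3×44 → 38×44, cost 38·3·44 = 5016
(A_3 · A_4): 44×46 by 46×49 → 44×49, cost 44·46·49 = 99176
((A_1 · A_2) · (A_3 · A_4)): 38×44 by 44×49 → 38×49, cost 38·44·49 = 81928; cumulative 186120
Total: 186120 scalar multiplications.

186120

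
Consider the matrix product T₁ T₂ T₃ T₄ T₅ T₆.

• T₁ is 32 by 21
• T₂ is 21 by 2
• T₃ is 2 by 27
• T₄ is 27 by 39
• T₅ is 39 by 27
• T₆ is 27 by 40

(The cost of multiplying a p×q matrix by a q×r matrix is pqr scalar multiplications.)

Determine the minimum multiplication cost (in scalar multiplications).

Adjacent pairs: T₁T₂ = 32·21·2 = 1344; T₂T₃ = 21·2·27 = 1134; T₃T₄ = 2·27·39 = 2106; T₄T₅ = 27·39·27 = 28431; T₅T₆ = 39·27·40 = 42120.
Length 3: T₁..T₃: k=1: 0+1134+32·21·27=19278; k=2: 1344+0+32·2·27=3072 → min 3072 | T₂..T₄: k=2: 0+2106+21·2·39=3744; k=3: 1134+0+21·27·39=23247 → min 3744 | T₃..T₅: k=3: 0+28431+2·27·27=29889; k=4: 2106+0+2·39·27=4212 → min 4212 | T₄..T₆: k=4: 0+42120+27·39·40=84240; k=5: 28431+0+27·27·40=57591 → min 57591.
Length 4: T₁..T₄: k=1: 0+3744+32·21·39=29952; k=2: 1344+2106+32·2·39=5946; k=3: 3072+0+32·27·39=36768 → min 5946 | T₂..T₅: k=2: 0+4212+21·2·27=5346; k=3: 1134+28431+21·27·27=44874; k=4: 3744+0+21·39·27=25857 → min 5346 | T₃..T₆: k=3: 0+57591+2·27·40=59751; k=4: 2106+42120+2·39·40=47346; k=5: 4212+0+2·27·40=6372 → min 6372.
Length 5: T₁..T₅: k=1: 0+5346+32·21·27=23490; k=2: 1344+4212+32·2·27=7284; k=3: 3072+28431+32·27·27=54831; k=4: 5946+0+32·39·27=39642 → min 7284 | T₂..T₆: k=2: 0+6372+21·2·40=8052; k=3: 1134+57591+21·27·40=81405; k=4: 3744+42120+21·39·40=78624; k=5: 5346+0+21·27·40=28026 → min 8052.
Length 6: T₁..T₆: k=1: 0+8052+32·21·40=34932; k=2: 1344+6372+32·2·40=10276; k=3: 3072+57591+32·27·40=95223; k=4: 5946+42120+32·39·40=97986; k=5: 7284+0+32·27·40=41844 → min 10276.
Optimal order: ((T₁ T₂) (((T₃ T₄) T₅) T₆)) with cost 10276.

10276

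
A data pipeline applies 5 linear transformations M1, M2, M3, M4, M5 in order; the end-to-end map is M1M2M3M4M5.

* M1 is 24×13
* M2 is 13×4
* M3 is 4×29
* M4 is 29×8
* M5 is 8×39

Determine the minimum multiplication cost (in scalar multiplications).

7168

Adjacent pairs: M1M2 = 24·13·4 = 1248; M2M3 = 13·4·29 = 1508; M3M4 = 4·29·8 = 928; M4M5 = 29·8·39 = 9048.
Length 3: M1..M3: k=1: 0+1508+24·13·29=10556; k=2: 1248+0+24·4·29=4032 → min 4032 | M2..M4: k=2: 0+928+13·4·8=1344; k=3: 1508+0+13·29·8=4524 → min 1344 | M3..M5: k=3: 0+9048+4·29·39=13572; k=4: 928+0+4·8·39=2176 → min 2176.
Length 4: M1..M4: k=1: 0+1344+24·13·8=3840; k=2: 1248+928+24·4·8=2944; k=3: 4032+0+24·29·8=9600 → min 2944 | M2..M5: k=2: 0+2176+13·4·39=4204; k=3: 1508+9048+13·29·39=25259; k=4: 1344+0+13·8·39=5400 → min 4204.
Length 5: M1..M5: k=1: 0+4204+24·13·39=16372; k=2: 1248+2176+24·4·39=7168; k=3: 4032+9048+24·29·39=40224; k=4: 2944+0+24·8·39=10432 → min 7168.
Optimal order: ((M1M2)((M3M4)M5)) with cost 7168.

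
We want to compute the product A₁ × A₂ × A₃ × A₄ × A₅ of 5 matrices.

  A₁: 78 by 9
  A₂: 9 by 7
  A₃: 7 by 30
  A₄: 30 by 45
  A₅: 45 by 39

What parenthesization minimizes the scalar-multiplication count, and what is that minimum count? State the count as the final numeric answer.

47943

Adjacent pairs: A₁A₂ = 78·9·7 = 4914; A₂A₃ = 9·7·30 = 1890; A₃A₄ = 7·30·45 = 9450; A₄A₅ = 30·45·39 = 52650.
Length 3: A₁..A₃: k=1: 0+1890+78·9·30=22950; k=2: 4914+0+78·7·30=21294 → min 21294 | A₂..A₄: k=2: 0+9450+9·7·45=12285; k=3: 1890+0+9·30·45=14040 → min 12285 | A₃..A₅: k=3: 0+52650+7·30·39=60840; k=4: 9450+0+7·45·39=21735 → min 21735.
Length 4: A₁..A₄: k=1: 0+12285+78·9·45=43875; k=2: 4914+9450+78·7·45=38934; k=3: 21294+0+78·30·45=126594 → min 38934 | A₂..A₅: k=2: 0+21735+9·7·39=24192; k=3: 1890+52650+9·30·39=65070; k=4: 12285+0+9·45·39=28080 → min 24192.
Length 5: A₁..A₅: k=1: 0+24192+78·9·39=51570; k=2: 4914+21735+78·7·39=47943; k=3: 21294+52650+78·30·39=165204; k=4: 38934+0+78·45·39=175824 → min 47943.
Optimal parenthesization: ((A₁ × A₂) × ((A₃ × A₄) × A₅)) with cost 47943.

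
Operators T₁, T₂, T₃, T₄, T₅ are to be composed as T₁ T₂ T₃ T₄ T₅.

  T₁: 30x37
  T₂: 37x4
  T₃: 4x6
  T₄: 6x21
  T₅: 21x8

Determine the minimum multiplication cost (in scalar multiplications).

6576

Adjacent pairs: T₁T₂ = 30·37·4 = 4440; T₂T₃ = 37·4·6 = 888; T₃T₄ = 4·6·21 = 504; T₄T₅ = 6·21·8 = 1008.
Length 3: T₁..T₃: k=1: 0+888+30·37·6=7548; k=2: 4440+0+30·4·6=5160 → min 5160 | T₂..T₄: k=2: 0+504+37·4·21=3612; k=3: 888+0+37·6·21=5550 → min 3612 | T₃..T₅: k=3: 0+1008+4·6·8=1200; k=4: 504+0+4·21·8=1176 → min 1176.
Length 4: T₁..T₄: k=1: 0+3612+30·37·21=26922; k=2: 4440+504+30·4·21=7464; k=3: 5160+0+30·6·21=8940 → min 7464 | T₂..T₅: k=2: 0+1176+37·4·8=2360; k=3: 888+1008+37·6·8=3672; k=4: 3612+0+37·21·8=9828 → min 2360.
Length 5: T₁..T₅: k=1: 0+2360+30·37·8=11240; k=2: 4440+1176+30·4·8=6576; k=3: 5160+1008+30·6·8=7608; k=4: 7464+0+30·21·8=12504 → min 6576.
Optimal order: ((T₁ T₂) ((T₃ T₄) T₅)) with cost 6576.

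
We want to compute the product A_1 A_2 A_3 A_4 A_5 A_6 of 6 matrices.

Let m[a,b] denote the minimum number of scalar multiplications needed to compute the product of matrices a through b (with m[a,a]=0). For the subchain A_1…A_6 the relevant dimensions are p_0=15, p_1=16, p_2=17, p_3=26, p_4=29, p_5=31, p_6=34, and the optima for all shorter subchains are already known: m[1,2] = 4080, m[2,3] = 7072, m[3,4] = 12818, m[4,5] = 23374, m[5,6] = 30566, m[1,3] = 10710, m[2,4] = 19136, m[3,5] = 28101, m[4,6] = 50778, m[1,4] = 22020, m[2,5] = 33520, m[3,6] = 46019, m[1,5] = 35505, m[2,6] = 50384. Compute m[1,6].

51315

m[1,6] = min over k∈[1,5] of m[1,k]+m[k+1,6]+p_{0}·p_k·p_{6}.
k=1: 0 + 50384 + 15·16·34 = 58544; k=2: 4080 + 46019 + 15·17·34 = 58769; k=3: 10710 + 50778 + 15·26·34 = 74748; k=4: 22020 + 30566 + 15·29·34 = 67376; k=5: 35505 + 0 + 15·31·34 = 51315.
Minimum: 51315 at k=5.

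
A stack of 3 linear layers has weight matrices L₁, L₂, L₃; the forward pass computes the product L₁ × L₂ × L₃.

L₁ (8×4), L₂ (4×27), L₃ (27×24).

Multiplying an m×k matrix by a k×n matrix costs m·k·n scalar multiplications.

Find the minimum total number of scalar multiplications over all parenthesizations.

Order (L₁ × (L₂ × L₃)): (L₂ × L₃): 4×27 by 27×24 → 4×24, cost 4·27·24 = 2592; (L₁ × (L₂ × L₃)): 8×4 by 4×24 → 8×24, cost 8·4·24 = 768; cumulative 3360. Total 3360.
Order ((L₁ × L₂) × L₃): (L₁ × L₂): 8×4 by 4×27 → 8×27, cost 8·4·27 = 864; ((L₁ × L₂) × L₃): 8×27 by 27×24 → 8×24, cost 8·27·24 = 5184; cumulative 6048. Total 6048.
Minimum: 3360.

3360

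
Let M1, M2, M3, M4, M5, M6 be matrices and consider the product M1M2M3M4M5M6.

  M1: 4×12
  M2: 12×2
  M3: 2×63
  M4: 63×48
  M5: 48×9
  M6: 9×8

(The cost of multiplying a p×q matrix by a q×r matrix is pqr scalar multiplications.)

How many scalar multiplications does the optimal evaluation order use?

7216

Adjacent pairs: M1M2 = 4·12·2 = 96; M2M3 = 12·2·63 = 1512; M3M4 = 2·63·48 = 6048; M4M5 = 63·48·9 = 27216; M5M6 = 48·9·8 = 3456.
Length 3: M1..M3: k=1: 0+1512+4·12·63=4536; k=2: 96+0+4·2·63=600 → min 600 | M2..M4: k=2: 0+6048+12·2·48=7200; k=3: 1512+0+12·63·48=37800 → min 7200 | M3..M5: k=3: 0+27216+2·63·9=28350; k=4: 6048+0+2·48·9=6912 → min 6912 | M4..M6: k=4: 0+3456+63·48·8=27648; k=5: 27216+0+63·9·8=31752 → min 27648.
Length 4: M1..M4: k=1: 0+7200+4·12·48=9504; k=2: 96+6048+4·2·48=6528; k=3: 600+0+4·63·48=12696 → min 6528 | M2..M5: k=2: 0+6912+12·2·9=7128; k=3: 1512+27216+12·63·9=35532; k=4: 7200+0+12·48·9=12384 → min 7128 | M3..M6: k=3: 0+27648+2·63·8=28656; k=4: 6048+3456+2·48·8=10272; k=5: 6912+0+2·9·8=7056 → min 7056.
Length 5: M1..M5: k=1: 0+7128+4·12·9=7560; k=2: 96+6912+4·2·9=7080; k=3: 600+27216+4·63·9=30084; k=4: 6528+0+4·48·9=8256 → min 7080 | M2..M6: k=2: 0+7056+12·2·8=7248; k=3: 1512+27648+12·63·8=35208; k=4: 7200+3456+12·48·8=15264; k=5: 7128+0+12·9·8=7992 → min 7248.
Length 6: M1..M6: k=1: 0+7248+4·12·8=7632; k=2: 96+7056+4·2·8=7216; k=3: 600+27648+4·63·8=30264; k=4: 6528+3456+4·48·8=11520; k=5: 7080+0+4·9·8=7368 → min 7216.
Optimal order: ((M1M2)(((M3M4)M5)M6)) with cost 7216.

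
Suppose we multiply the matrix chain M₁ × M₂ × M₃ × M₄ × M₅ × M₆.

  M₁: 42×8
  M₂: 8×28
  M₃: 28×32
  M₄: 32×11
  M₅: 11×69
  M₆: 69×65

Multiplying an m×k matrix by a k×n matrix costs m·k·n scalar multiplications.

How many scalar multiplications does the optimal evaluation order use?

Adjacent pairs: M₁M₂ = 42·8·28 = 9408; M₂M₃ = 8·28·32 = 7168; M₃M₄ = 28·32·11 = 9856; M₄M₅ = 32·11·69 = 24288; M₅M₆ = 11·69·65 = 49335.
Length 3: M₁..M₃: k=1: 0+7168+42·8·32=17920; k=2: 9408+0+42·28·32=47040 → min 17920 | M₂..M₄: k=2: 0+9856+8·28·11=12320; k=3: 7168+0+8·32·11=9984 → min 9984 | M₃..M₅: k=3: 0+24288+28·32·69=86112; k=4: 9856+0+28·11·69=31108 → min 31108 | M₄..M₆: k=4: 0+49335+32·11·65=72215; k=5: 24288+0+32·69·65=167808 → min 72215.
Length 4: M₁..M₄: k=1: 0+9984+42·8·11=13680; k=2: 9408+9856+42·28·11=32200; k=3: 17920+0+42·32·11=32704 → min 13680 | M₂..M₅: k=2: 0+31108+8·28·69=46564; k=3: 7168+24288+8·32·69=49120; k=4: 9984+0+8·11·69=16056 → min 16056 | M₃..M₆: k=3: 0+72215+28·32·65=130455; k=4: 9856+49335+28·11·65=79211; k=5: 31108+0+28·69·65=156688 → min 79211.
Length 5: M₁..M₅: k=1: 0+16056+42·8·69=39240; k=2: 9408+31108+42·28·69=121660; k=3: 17920+24288+42·32·69=134944; k=4: 13680+0+42·11·69=45558 → min 39240 | M₂..M₆: k=2: 0+79211+8·28·65=93771; k=3: 7168+72215+8·32·65=96023; k=4: 9984+49335+8·11·65=65039; k=5: 16056+0+8·69·65=51936 → min 51936.
Length 6: M₁..M₆: k=1: 0+51936+42·8·65=73776; k=2: 9408+79211+42·28·65=165059; k=3: 17920+72215+42·32·65=177495; k=4: 13680+49335+42·11·65=93045; k=5: 39240+0+42·69·65=227610 → min 73776.
Optimal order: (M₁ × ((((M₂ × M₃) × M₄) × M₅) × M₆)) with cost 73776.

73776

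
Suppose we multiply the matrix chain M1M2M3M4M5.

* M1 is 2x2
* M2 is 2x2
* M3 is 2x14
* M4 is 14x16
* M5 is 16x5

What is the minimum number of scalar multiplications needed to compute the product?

Adjacent pairs: M1M2 = 2·2·2 = 8; M2M3 = 2·2·14 = 56; M3M4 = 2·14·16 = 448; M4M5 = 14·16·5 = 1120.
Length 3: M1..M3: k=1: 0+56+2·2·14=112; k=2: 8+0+2·2·14=64 → min 64 | M2..M4: k=2: 0+448+2·2·16=512; k=3: 56+0+2·14·16=504 → min 504 | M3..M5: k=3: 0+1120+2·14·5=1260; k=4: 448+0+2·16·5=608 → min 608.
Length 4: M1..M4: k=1: 0+504+2·2·16=568; k=2: 8+448+2·2·16=520; k=3: 64+0+2·14·16=512 → min 512 | M2..M5: k=2: 0+608+2·2·5=628; k=3: 56+1120+2·14·5=1316; k=4: 504+0+2·16·5=664 → min 628.
Length 5: M1..M5: k=1: 0+628+2·2·5=648; k=2: 8+608+2·2·5=636; k=3: 64+1120+2·14·5=1324; k=4: 512+0+2·16·5=672 → min 636.
Optimal order: ((M1M2)((M3M4)M5)) with cost 636.

636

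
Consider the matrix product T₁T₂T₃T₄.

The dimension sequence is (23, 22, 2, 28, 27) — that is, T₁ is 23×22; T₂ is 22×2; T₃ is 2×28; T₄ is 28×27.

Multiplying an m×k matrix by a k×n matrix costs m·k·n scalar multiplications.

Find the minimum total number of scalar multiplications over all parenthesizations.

3766

Adjacent pairs: T₁T₂ = 23·22·2 = 1012; T₂T₃ = 22·2·28 = 1232; T₃T₄ = 2·28·27 = 1512.
Length 3: T₁..T₃: k=1: 0+1232+23·22·28=15400; k=2: 1012+0+23·2·28=2300 → min 2300 | T₂..T₄: k=2: 0+1512+22·2·27=2700; k=3: 1232+0+22·28·27=17864 → min 2700.
Length 4: T₁..T₄: k=1: 0+2700+23·22·27=16362; k=2: 1012+1512+23·2·27=3766; k=3: 2300+0+23·28·27=19688 → min 3766.
Optimal order: ((T₁T₂)(T₃T₄)) with cost 3766.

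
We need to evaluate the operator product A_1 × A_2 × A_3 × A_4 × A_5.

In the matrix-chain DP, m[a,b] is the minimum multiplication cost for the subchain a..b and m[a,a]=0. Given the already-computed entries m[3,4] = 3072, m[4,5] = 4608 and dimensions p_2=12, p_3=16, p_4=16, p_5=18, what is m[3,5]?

6528

m[3,5] = min over k∈[3,4] of m[3,k]+m[k+1,5]+p_{2}·p_k·p_{5}.
k=3: 0 + 4608 + 12·16·18 = 8064; k=4: 3072 + 0 + 12·16·18 = 6528.
Minimum: 6528 at k=4.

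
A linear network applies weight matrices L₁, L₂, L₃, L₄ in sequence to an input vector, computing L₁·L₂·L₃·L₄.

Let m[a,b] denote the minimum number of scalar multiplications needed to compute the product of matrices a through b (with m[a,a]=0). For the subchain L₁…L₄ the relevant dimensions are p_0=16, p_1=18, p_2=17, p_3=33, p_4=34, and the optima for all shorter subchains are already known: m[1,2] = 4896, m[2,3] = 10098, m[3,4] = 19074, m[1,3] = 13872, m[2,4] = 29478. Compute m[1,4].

m[1,4] = min over k∈[1,3] of m[1,k]+m[k+1,4]+p_{0}·p_k·p_{4}.
k=1: 0 + 29478 + 16·18·34 = 39270; k=2: 4896 + 19074 + 16·17·34 = 33218; k=3: 13872 + 0 + 16·33·34 = 31824.
Minimum: 31824 at k=3.

31824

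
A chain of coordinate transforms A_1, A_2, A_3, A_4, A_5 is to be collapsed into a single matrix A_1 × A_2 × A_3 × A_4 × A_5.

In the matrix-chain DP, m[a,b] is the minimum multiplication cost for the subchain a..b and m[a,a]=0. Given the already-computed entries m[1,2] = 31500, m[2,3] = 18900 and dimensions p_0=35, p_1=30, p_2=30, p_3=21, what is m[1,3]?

40950

m[1,3] = min over k∈[1,2] of m[1,k]+m[k+1,3]+p_{0}·p_k·p_{3}.
k=1: 0 + 18900 + 35·30·21 = 40950; k=2: 31500 + 0 + 35·30·21 = 53550.
Minimum: 40950 at k=1.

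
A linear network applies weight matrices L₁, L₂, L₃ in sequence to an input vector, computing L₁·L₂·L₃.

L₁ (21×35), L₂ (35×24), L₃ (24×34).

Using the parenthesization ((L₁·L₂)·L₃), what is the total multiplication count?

34776

(L₁·L₂): 21×35 by 35×24 → 21×24, cost 21·35·24 = 17640
((L₁·L₂)·L₃): 21×24 by 24×34 → 21×34, cost 21·24·34 = 17136; cumulative 34776
Total: 34776 scalar multiplications.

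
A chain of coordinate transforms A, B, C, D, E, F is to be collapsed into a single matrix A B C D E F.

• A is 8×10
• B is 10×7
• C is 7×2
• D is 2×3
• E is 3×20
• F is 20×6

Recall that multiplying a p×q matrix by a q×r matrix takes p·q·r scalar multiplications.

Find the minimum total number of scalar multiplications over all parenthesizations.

Adjacent pairs: AB = 8·10·7 = 560; BC = 10·7·2 = 140; CD = 7·2·3 = 42; DE = 2·3·20 = 120; EF = 3·20·6 = 360.
Length 3: A..C: k=1: 0+140+8·10·2=300; k=2: 560+0+8·7·2=672 → min 300 | B..D: k=2: 0+42+10·7·3=252; k=3: 140+0+10·2·3=200 → min 200 | C..E: k=3: 0+120+7·2·20=400; k=4: 42+0+7·3·20=462 → min 400 | D..F: k=4: 0+360+2·3·6=396; k=5: 120+0+2·20·6=360 → min 360.
Length 4: A..D: k=1: 0+200+8·10·3=440; k=2: 560+42+8·7·3=770; k=3: 300+0+8·2·3=348 → min 348 | B..E: k=2: 0+400+10·7·20=1800; k=3: 140+120+10·2·20=660; k=4: 200+0+10·3·20=800 → min 660 | C..F: k=3: 0+360+7·2·6=444; k=4: 42+360+7·3·6=528; k=5: 400+0+7·20·6=1240 → min 444.
Length 5: A..E: k=1: 0+660+8·10·20=2260; k=2: 560+400+8·7·20=2080; k=3: 300+120+8·2·20=740; k=4: 348+0+8·3·20=828 → min 740 | B..F: k=2: 0+444+10·7·6=864; k=3: 140+360+10·2·6=620; k=4: 200+360+10·3·6=740; k=5: 660+0+10·20·6=1860 → min 620.
Length 6: A..F: k=1: 0+620+8·10·6=1100; k=2: 560+444+8·7·6=1340; k=3: 300+360+8·2·6=756; k=4: 348+360+8·3·6=852; k=5: 740+0+8·20·6=1700 → min 756.
Optimal order: ((A (B C)) ((D E) F)) with cost 756.

756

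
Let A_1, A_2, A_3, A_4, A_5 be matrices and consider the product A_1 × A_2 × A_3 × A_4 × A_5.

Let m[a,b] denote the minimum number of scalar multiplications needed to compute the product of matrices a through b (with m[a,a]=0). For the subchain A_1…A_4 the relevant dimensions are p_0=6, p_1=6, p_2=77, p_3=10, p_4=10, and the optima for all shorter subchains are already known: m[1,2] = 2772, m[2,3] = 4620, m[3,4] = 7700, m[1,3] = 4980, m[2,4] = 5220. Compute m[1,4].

5580

m[1,4] = min over k∈[1,3] of m[1,k]+m[k+1,4]+p_{0}·p_k·p_{4}.
k=1: 0 + 5220 + 6·6·10 = 5580; k=2: 2772 + 7700 + 6·77·10 = 15092; k=3: 4980 + 0 + 6·10·10 = 5580.
Minimum: 5580 at k=1.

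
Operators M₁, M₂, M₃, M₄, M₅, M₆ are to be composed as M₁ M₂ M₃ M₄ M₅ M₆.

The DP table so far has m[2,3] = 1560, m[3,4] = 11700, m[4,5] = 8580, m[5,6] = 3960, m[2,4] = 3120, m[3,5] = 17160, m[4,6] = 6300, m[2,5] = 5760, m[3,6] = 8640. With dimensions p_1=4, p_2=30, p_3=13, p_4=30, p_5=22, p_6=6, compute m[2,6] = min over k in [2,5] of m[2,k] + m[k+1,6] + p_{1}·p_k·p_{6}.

6288

m[2,6] = min over k∈[2,5] of m[2,k]+m[k+1,6]+p_{1}·p_k·p_{6}.
k=2: 0 + 8640 + 4·30·6 = 9360; k=3: 1560 + 6300 + 4·13·6 = 8172; k=4: 3120 + 3960 + 4·30·6 = 7800; k=5: 5760 + 0 + 4·22·6 = 6288.
Minimum: 6288 at k=5.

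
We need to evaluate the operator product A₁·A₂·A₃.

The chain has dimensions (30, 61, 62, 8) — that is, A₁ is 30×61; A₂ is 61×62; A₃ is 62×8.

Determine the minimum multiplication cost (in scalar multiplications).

Order (A₁·(A₂·A₃)): (A₂·A₃): 61×62 by 62×8 → 61×8, cost 61·62·8 = 30256; (A₁·(A₂·A₃)): 30×61 by 61×8 → 30×8, cost 30·61·8 = 14640; cumulative 44896. Total 44896.
Order ((A₁·A₂)·A₃): (A₁·A₂): 30×61 by 61×62 → 30×62, cost 30·61·62 = 113460; ((A₁·A₂)·A₃): 30×62 by 62×8 → 30×8, cost 30·62·8 = 14880; cumulative 128340. Total 128340.
Minimum: 44896.

44896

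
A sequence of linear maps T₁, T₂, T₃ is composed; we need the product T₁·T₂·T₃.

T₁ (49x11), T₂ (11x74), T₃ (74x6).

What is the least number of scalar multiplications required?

8118

Order (T₁·(T₂·T₃)): (T₂·T₃): 11×74 by 74×6 → 11×6, cost 11·74·6 = 4884; (T₁·(T₂·T₃)): 49×11 by 11×6 → 49×6, cost 49·11·6 = 3234; cumulative 8118. Total 8118.
Order ((T₁·T₂)·T₃): (T₁·T₂): 49×11 by 11×74 → 49×74, cost 49·11·74 = 39886; ((T₁·T₂)·T₃): 49×74 by 74×6 → 49×6, cost 49·74·6 = 21756; cumulative 61642. Total 61642.
Minimum: 8118.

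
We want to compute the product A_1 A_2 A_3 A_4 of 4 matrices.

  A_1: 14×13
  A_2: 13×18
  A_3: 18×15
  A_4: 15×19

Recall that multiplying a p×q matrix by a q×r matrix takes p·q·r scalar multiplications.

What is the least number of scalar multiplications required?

10230

Adjacent pairs: A_1A_2 = 14·13·18 = 3276; A_2A_3 = 13·18·15 = 3510; A_3A_4 = 18·15·19 = 5130.
Length 3: A_1..A_3: k=1: 0+3510+14·13·15=6240; k=2: 3276+0+14·18·15=7056 → min 6240 | A_2..A_4: k=2: 0+5130+13·18·19=9576; k=3: 3510+0+13·15·19=7215 → min 7215.
Length 4: A_1..A_4: k=1: 0+7215+14·13·19=10673; k=2: 3276+5130+14·18·19=13194; k=3: 6240+0+14·15·19=10230 → min 10230.
Optimal order: ((A_1 (A_2 A_3)) A_4) with cost 10230.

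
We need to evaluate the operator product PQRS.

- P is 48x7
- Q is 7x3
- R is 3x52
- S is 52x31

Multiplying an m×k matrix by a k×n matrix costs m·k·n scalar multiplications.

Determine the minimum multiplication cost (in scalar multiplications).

Adjacent pairs: PQ = 48·7·3 = 1008; QR = 7·3·52 = 1092; RS = 3·52·31 = 4836.
Length 3: P..R: k=1: 0+1092+48·7·52=18564; k=2: 1008+0+48·3·52=8496 → min 8496 | Q..S: k=2: 0+4836+7·3·31=5487; k=3: 1092+0+7·52·31=12376 → min 5487.
Length 4: P..S: k=1: 0+5487+48·7·31=15903; k=2: 1008+4836+48·3·31=10308; k=3: 8496+0+48·52·31=85872 → min 10308.
Optimal order: ((PQ)(RS)) with cost 10308.

10308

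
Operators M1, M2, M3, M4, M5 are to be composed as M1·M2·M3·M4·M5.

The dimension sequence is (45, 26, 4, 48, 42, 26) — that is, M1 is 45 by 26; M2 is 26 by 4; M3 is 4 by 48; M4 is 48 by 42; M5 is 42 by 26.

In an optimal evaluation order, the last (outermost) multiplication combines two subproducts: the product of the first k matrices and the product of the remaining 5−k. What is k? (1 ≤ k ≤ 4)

Adjacent pairs: M1M2 = 45·26·4 = 4680; M2M3 = 26·4·48 = 4992; M3M4 = 4·48·42 = 8064; M4M5 = 48·42·26 = 52416.
Length 3: M1..M3: k=1: 0+4992+45·26·48=61152; k=2: 4680+0+45·4·48=13320 → min 13320 | M2..M4: k=2: 0+8064+26·4·42=12432; k=3: 4992+0+26·48·42=57408 → min 12432 | M3..M5: k=3: 0+52416+4·48·26=57408; k=4: 8064+0+4·42·26=12432 → min 12432.
Length 4: M1..M4: k=1: 0+12432+45·26·42=61572; k=2: 4680+8064+45·4·42=20304; k=3: 13320+0+45·48·42=104040 → min 20304 | M2..M5: k=2: 0+12432+26·4·26=15136; k=3: 4992+52416+26·48·26=89856; k=4: 12432+0+26·42·26=40824 → min 15136.
Top-level splits: k=1: (M1..M1)·(M2..M5) → 0+15136+45·26·26 = 45556; k=2: (M1..M2)·(M3..M5) → 4680+12432+45·4·26 = 21792; k=3: (M1..M3)·(M4..M5) → 13320+52416+45·48·26 = 121896; k=4: (M1..M4)·(M5..M5) → 20304+0+45·42·26 = 69444.
Best split is after M2, i.e. k = 2.

2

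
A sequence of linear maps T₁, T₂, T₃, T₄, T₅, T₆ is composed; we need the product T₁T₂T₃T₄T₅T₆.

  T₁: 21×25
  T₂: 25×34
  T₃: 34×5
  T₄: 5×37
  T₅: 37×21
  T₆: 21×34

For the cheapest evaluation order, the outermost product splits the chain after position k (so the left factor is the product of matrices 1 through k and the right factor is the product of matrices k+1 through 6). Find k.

Adjacent pairs: T₁T₂ = 21·25·34 = 17850; T₂T₃ = 25·34·5 = 4250; T₃T₄ = 34·5·37 = 6290; T₄T₅ = 5·37·21 = 3885; T₅T₆ = 37·21·34 = 26418.
Length 3: T₁..T₃: k=1: 0+4250+21·25·5=6875; k=2: 17850+0+21·34·5=21420 → min 6875 | T₂..T₄: k=2: 0+6290+25·34·37=37740; k=3: 4250+0+25·5·37=8875 → min 8875 | T₃..T₅: k=3: 0+3885+34·5·21=7455; k=4: 6290+0+34·37·21=32708 → min 7455 | T₄..T₆: k=4: 0+26418+5·37·34=32708; k=5: 3885+0+5·21·34=7455 → min 7455.
Length 4: T₁..T₄: k=1: 0+8875+21·25·37=28300; k=2: 17850+6290+21·34·37=50558; k=3: 6875+0+21·5·37=10760 → min 10760 | T₂..T₅: k=2: 0+7455+25·34·21=25305; k=3: 4250+3885+25·5·21=10760; k=4: 8875+0+25·37·21=28300 → min 10760 | T₃..T₆: k=3: 0+7455+34·5·34=13235; k=4: 6290+26418+34·37·34=75480; k=5: 7455+0+34·21·34=31731 → min 13235.
Length 5: T₁..T₅: k=1: 0+10760+21·25·21=21785; k=2: 17850+7455+21·34·21=40299; k=3: 6875+3885+21·5·21=12965; k=4: 10760+0+21·37·21=27077 → min 12965 | T₂..T₆: k=2: 0+13235+25·34·34=42135; k=3: 4250+7455+25·5·34=15955; k=4: 8875+26418+25·37·34=66743; k=5: 10760+0+25·21·34=28610 → min 15955.
Top-level splits: k=1: (T₁..T₁)·(T₂..T₆) → 0+15955+21·25·34 = 33805; k=2: (T₁..T₂)·(T₃..T₆) → 17850+13235+21·34·34 = 55361; k=3: (T₁..T₃)·(T₄..T₆) → 6875+7455+21·5·34 = 17900; k=4: (T₁..T₄)·(T₅..T₆) → 10760+26418+21·37·34 = 63596; k=5: (T₁..T₅)·(T₆..T₆) → 12965+0+21·21·34 = 27959.
Best split is after T₃, i.e. k = 3.

3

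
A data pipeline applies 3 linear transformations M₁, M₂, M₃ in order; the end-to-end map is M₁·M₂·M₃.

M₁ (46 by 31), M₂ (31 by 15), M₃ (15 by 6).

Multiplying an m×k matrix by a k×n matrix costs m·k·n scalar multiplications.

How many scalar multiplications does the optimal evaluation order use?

Order (M₁·(M₂·M₃)): (M₂·M₃): 31×15 by 15×6 → 31×6, cost 31·15·6 = 2790; (M₁·(M₂·M₃)): 46×31 by 31×6 → 46×6, cost 46·31·6 = 8556; cumulative 11346. Total 11346.
Order ((M₁·M₂)·M₃): (M₁·M₂): 46×31 by 31×15 → 46×15, cost 46·31·15 = 21390; ((M₁·M₂)·M₃): 46×15 by 15×6 → 46×6, cost 46·15·6 = 4140; cumulative 25530. Total 25530.
Minimum: 11346.

11346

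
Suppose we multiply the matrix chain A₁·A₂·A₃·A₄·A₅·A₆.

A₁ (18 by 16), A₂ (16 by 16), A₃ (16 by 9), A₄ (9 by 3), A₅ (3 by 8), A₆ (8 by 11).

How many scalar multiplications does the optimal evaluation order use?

2922

Adjacent pairs: A₁A₂ = 18·16·16 = 4608; A₂A₃ = 16·16·9 = 2304; A₃A₄ = 16·9·3 = 432; A₄A₅ = 9·3·8 = 216; A₅A₆ = 3·8·11 = 264.
Length 3: A₁..A₃: k=1: 0+2304+18·16·9=4896; k=2: 4608+0+18·16·9=7200 → min 4896 | A₂..A₄: k=2: 0+432+16·16·3=1200; k=3: 2304+0+16·9·3=2736 → min 1200 | A₃..A₅: k=3: 0+216+16·9·8=1368; k=4: 432+0+16·3·8=816 → min 816 | A₄..A₆: k=4: 0+264+9·3·11=561; k=5: 216+0+9·8·11=1008 → min 561.
Length 4: A₁..A₄: k=1: 0+1200+18·16·3=2064; k=2: 4608+432+18·16·3=5904; k=3: 4896+0+18·9·3=5382 → min 2064 | A₂..A₅: k=2: 0+816+16·16·8=2864; k=3: 2304+216+16·9·8=3672; k=4: 1200+0+16·3·8=1584 → min 1584 | A₃..A₆: k=3: 0+561+16·9·11=2145; k=4: 432+264+16·3·11=1224; k=5: 816+0+16·8·11=2224 → min 1224.
Length 5: A₁..A₅: k=1: 0+1584+18·16·8=3888; k=2: 4608+816+18·16·8=7728; k=3: 4896+216+18·9·8=6408; k=4: 2064+0+18·3·8=2496 → min 2496 | A₂..A₆: k=2: 0+1224+16·16·11=4040; k=3: 2304+561+16·9·11=4449; k=4: 1200+264+16·3·11=1992; k=5: 1584+0+16·8·11=2992 → min 1992.
Length 6: A₁..A₆: k=1: 0+1992+18·16·11=5160; k=2: 4608+1224+18·16·11=9000; k=3: 4896+561+18·9·11=7239; k=4: 2064+264+18·3·11=2922; k=5: 2496+0+18·8·11=4080 → min 2922.
Optimal order: ((A₁·(A₂·(A₃·A₄)))·(A₅·A₆)) with cost 2922.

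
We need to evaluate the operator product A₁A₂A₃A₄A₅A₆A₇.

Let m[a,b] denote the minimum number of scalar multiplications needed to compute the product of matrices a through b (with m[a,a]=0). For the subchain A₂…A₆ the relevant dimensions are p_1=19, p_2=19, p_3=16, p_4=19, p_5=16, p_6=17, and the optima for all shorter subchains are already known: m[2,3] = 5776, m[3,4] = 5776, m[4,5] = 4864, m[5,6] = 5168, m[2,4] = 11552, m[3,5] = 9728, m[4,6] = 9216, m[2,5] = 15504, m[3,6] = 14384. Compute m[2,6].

20160

m[2,6] = min over k∈[2,5] of m[2,k]+m[k+1,6]+p_{1}·p_k·p_{6}.
k=2: 0 + 14384 + 19·19·17 = 20521; k=3: 5776 + 9216 + 19·16·17 = 20160; k=4: 11552 + 5168 + 19·19·17 = 22857; k=5: 15504 + 0 + 19·16·17 = 20672.
Minimum: 20160 at k=3.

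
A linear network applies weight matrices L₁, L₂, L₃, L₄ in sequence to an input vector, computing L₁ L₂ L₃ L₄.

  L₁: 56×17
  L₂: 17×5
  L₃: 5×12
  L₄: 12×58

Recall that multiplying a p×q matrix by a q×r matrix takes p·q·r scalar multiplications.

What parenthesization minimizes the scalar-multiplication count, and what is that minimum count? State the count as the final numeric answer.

Adjacent pairs: L₁L₂ = 56·17·5 = 4760; L₂L₃ = 17·5·12 = 1020; L₃L₄ = 5·12·58 = 3480.
Length 3: L₁..L₃: k=1: 0+1020+56·17·12=12444; k=2: 4760+0+56·5·12=8120 → min 8120 | L₂..L₄: k=2: 0+3480+17·5·58=8410; k=3: 1020+0+17·12·58=12852 → min 8410.
Length 4: L₁..L₄: k=1: 0+8410+56·17·58=63626; k=2: 4760+3480+56·5·58=24480; k=3: 8120+0+56·12·58=47096 → min 24480.
Optimal parenthesization: ((L₁ L₂) (L₃ L₄)) with cost 24480.

24480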